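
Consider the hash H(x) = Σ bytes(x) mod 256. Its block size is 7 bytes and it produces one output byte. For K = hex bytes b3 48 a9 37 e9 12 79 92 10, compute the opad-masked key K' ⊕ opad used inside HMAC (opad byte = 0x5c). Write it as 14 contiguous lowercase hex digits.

Key hex bytes b3 48 a9 37 e9 12 79 92 10 is 9 bytes > B = 7, so hash it first: H(key) = f1, then zero-pad to 7 bytes: K' = f1 00 00 00 00 00 00.
XOR each byte with 0x5c: f1⊕5c=ad, 00⊕5c=5c, 00⊕5c=5c, 00⊕5c=5c, 00⊕5c=5c, 00⊕5c=5c, 00⊕5c=5c.

ad5c5c5c5c5c5c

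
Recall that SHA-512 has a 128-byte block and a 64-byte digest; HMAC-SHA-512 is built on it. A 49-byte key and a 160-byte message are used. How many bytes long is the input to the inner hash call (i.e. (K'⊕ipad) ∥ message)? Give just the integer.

288

Key is 49 ≤ 128 bytes, zero-padded: |K'| = 128.
Inner input = (K'⊕ipad) ∥ m → 128 + 160 = 288 bytes.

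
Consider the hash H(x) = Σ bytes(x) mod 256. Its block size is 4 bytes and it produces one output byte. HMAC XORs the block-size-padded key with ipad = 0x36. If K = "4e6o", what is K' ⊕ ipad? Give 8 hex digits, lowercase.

02530059

Key "4e6o" = 34 65 36 6f is exactly B = 4 bytes: K' = 34 65 36 6f.
XOR each byte with 0x36: 34⊕36=02, 65⊕36=53, 36⊕36=00, 6f⊕36=59.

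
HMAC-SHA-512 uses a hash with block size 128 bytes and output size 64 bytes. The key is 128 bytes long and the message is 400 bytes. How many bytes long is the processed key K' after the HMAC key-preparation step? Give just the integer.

128

Key is 128 ≤ 128 bytes, zero-padded: |K'| = 128.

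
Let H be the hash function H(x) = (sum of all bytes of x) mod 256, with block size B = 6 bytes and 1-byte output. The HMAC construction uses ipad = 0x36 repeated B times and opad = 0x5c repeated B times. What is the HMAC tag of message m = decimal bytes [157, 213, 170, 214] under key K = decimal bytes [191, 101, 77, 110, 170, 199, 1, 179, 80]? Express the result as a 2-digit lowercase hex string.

36

Key decimal bytes [191, 101, 77, 110, 170, 199, 1, 179, 80] = bf 65 4d 6e aa c7 01 b3 50 is 9 bytes > B = 6, so hash it first: H(key) = 54, then zero-pad to 6 bytes: K' = 54 00 00 00 00 00.
K' ⊕ ipad = 62 36 36 36 36 36.  K' ⊕ opad = 08 5c 5c 5c 5c 5c.
Inner input = (K'⊕ipad) ∥ m = 62 36 36 36 36 36 ∥ 9d d5 aa d6.
Inner hash: sum = 98+54+54+54+54+54+157+213+170+214 = 1122; mod 256 = 98 → 62.
Outer input = (K'⊕opad) ∥ inner = 08 5c 5c 5c 5c 5c ∥ 62.
Outer hash (tag): sum = 8+92+92+92+92+92+98 = 566; mod 256 = 54 → 36.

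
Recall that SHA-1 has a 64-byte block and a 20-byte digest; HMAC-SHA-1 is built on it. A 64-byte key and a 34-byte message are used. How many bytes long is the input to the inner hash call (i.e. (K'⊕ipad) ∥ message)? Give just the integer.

98

Key is 64 ≤ 64 bytes, zero-padded: |K'| = 64.
Inner input = (K'⊕ipad) ∥ m → 64 + 34 = 98 bytes.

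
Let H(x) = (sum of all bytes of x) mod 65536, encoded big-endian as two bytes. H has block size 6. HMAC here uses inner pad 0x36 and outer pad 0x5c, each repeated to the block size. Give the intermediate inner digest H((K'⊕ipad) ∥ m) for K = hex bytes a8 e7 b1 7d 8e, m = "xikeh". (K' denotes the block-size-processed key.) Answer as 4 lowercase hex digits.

0548

Key hex bytes a8 e7 b1 7d 8e is 5 bytes ≤ B = 6; zero-pad to 6 bytes: K' = a8 e7 b1 7d 8e 00.
K' ⊕ ipad = 9e d1 87 4b b8 36.
Inner input = 9e d1 87 4b b8 36 ∥ 78 69 6b 65 68.
Inner hash: sum = 158+209+135+75+184+54+120+105+107+101+104 = 1352 → 05 48.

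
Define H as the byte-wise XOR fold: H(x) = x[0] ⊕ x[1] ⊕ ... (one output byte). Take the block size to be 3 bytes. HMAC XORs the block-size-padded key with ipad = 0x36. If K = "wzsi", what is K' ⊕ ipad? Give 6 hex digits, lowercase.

213636

Key "wzsi" = 77 7a 73 69 is 4 bytes > B = 3, so hash it first: H(key) = 17, then zero-pad to 3 bytes: K' = 17 00 00.
XOR each byte with 0x36: 17⊕36=21, 00⊕36=36, 00⊕36=36.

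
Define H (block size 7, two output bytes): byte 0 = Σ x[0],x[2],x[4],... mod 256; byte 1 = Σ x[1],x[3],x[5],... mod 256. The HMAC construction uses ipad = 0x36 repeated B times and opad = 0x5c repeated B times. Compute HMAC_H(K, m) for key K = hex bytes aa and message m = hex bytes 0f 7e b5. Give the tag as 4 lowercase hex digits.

Key hex bytes aa is 1 byte ≤ B = 7; zero-pad to 7 bytes: K' = aa 00 00 00 00 00 00.
K' ⊕ ipad = 9c 36 36 36 36 36 36.  K' ⊕ opad = f6 5c 5c 5c 5c 5c 5c.
Inner input = (K'⊕ipad) ∥ m = 9c 36 36 36 36 36 36 ∥ 0f 7e b5.
Inner hash: even-index sum = 444 mod 256 = 188; odd-index sum = 358 mod 256 = 102 → bc 66.
Outer input = (K'⊕opad) ∥ inner = f6 5c 5c 5c 5c 5c 5c ∥ bc 66.
Outer hash (tag): even-index sum = 624 mod 256 = 112; odd-index sum = 464 mod 256 = 208 → 70 d0.

70d0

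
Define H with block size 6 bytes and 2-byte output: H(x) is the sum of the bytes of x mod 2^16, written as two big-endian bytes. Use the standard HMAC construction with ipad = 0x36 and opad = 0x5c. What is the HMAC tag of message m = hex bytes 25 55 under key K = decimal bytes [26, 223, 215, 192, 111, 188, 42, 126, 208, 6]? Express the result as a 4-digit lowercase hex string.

02c3

Key decimal bytes [26, 223, 215, 192, 111, 188, 42, 126, 208, 6] = 1a df d7 c0 6f bc 2a 7e d0 06 is 10 bytes > B = 6, so hash it first: H(key) = 05 39, then zero-pad to 6 bytes: K' = 05 39 00 00 00 00.
K' ⊕ ipad = 33 0f 36 36 36 36.  K' ⊕ opad = 59 65 5c 5c 5c 5c.
Inner input = (K'⊕ipad) ∥ m = 33 0f 36 36 36 36 ∥ 25 55.
Inner hash: sum = 51+15+54+54+54+54+37+85 = 404 → 01 94.
Outer input = (K'⊕opad) ∥ inner = 59 65 5c 5c 5c 5c ∥ 01 94.
Outer hash (tag): sum = 89+101+92+92+92+92+1+148 = 707 → 02 c3.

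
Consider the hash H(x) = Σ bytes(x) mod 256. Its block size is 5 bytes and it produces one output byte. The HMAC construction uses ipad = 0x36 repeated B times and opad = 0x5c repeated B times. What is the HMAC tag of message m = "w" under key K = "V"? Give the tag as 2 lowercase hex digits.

29

Key "V" = 56 is 1 byte ≤ B = 5; zero-pad to 5 bytes: K' = 56 00 00 00 00.
K' ⊕ ipad = 60 36 36 36 36.  K' ⊕ opad = 0a 5c 5c 5c 5c.
Inner input = (K'⊕ipad) ∥ m = 60 36 36 36 36 ∥ 77.
Inner hash: sum = 96+54+54+54+54+119 = 431; mod 256 = 175 → af.
Outer input = (K'⊕opad) ∥ inner = 0a 5c 5c 5c 5c ∥ af.
Outer hash (tag): sum = 10+92+92+92+92+175 = 553; mod 256 = 41 → 29.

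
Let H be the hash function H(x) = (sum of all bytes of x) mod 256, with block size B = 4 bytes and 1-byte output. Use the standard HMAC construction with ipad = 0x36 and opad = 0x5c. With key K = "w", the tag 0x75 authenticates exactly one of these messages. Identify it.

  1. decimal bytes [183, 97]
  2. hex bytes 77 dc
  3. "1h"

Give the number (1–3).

2

Key "w" = 77 is 1 byte ≤ B = 4; zero-pad to 4 bytes: K' = 77 00 00 00.
K' ⊕ ipad = 41 36 36 36; K' ⊕ opad = 2b 5c 5c 5c.
m1: inner = H(41 36 36 36 b7 61) = fb; tag = H(2b 5c 5c 5c fb) = 3a
m2: inner = H(41 36 36 36 77 dc) = 36; tag = H(2b 5c 5c 5c 36) = 75 ← matches
m3: inner = H(41 36 36 36 31 68) = 7c; tag = H(2b 5c 5c 5c 7c) = bb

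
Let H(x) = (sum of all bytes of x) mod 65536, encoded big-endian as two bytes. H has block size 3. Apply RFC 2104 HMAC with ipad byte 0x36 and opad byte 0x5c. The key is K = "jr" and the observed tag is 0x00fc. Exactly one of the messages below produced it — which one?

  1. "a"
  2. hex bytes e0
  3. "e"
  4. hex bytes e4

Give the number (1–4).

Key "jr" = 6a 72 is 2 bytes ≤ B = 3; zero-pad to 3 bytes: K' = 6a 72 00.
K' ⊕ ipad = 5c 44 36; K' ⊕ opad = 36 2e 5c.
m1: inner = H(5c 44 36 61) = 01 37; tag = H(36 2e 5c 01 37) = 00f8
m2: inner = H(5c 44 36 e0) = 01 b6; tag = H(36 2e 5c 01 b6) = 0177
m3: inner = H(5c 44 36 65) = 01 3b; tag = H(36 2e 5c 01 3b) = 00fc ← matches
m4: inner = H(5c 44 36 e4) = 01 ba; tag = H(36 2e 5c 01 ba) = 017b

3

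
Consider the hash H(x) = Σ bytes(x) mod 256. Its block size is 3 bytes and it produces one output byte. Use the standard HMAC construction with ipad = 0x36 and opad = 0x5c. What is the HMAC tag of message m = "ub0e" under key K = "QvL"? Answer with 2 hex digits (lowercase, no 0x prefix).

Key "QvL" = 51 76 4c is exactly B = 3 bytes: K' = 51 76 4c.
K' ⊕ ipad = 67 40 7a.  K' ⊕ opad = 0d 2a 10.
Inner input = (K'⊕ipad) ∥ m = 67 40 7a ∥ 75 62 30 65.
Inner hash: sum = 103+64+122+117+98+48+101 = 653; mod 256 = 141 → 8d.
Outer input = (K'⊕opad) ∥ inner = 0d 2a 10 ∥ 8d.
Outer hash (tag): sum = 13+42+16+141 = 212 → d4.

d4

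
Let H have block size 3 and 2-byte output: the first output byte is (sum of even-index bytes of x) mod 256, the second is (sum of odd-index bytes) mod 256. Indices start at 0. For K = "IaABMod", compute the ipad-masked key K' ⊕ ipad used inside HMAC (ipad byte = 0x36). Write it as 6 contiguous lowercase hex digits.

Key "IaABMod" = 49 61 41 42 4d 6f 64 is 7 bytes > B = 3, so hash it first: H(key) = 3b 12, then zero-pad to 3 bytes: K' = 3b 12 00.
XOR each byte with 0x36: 3b⊕36=0d, 12⊕36=24, 00⊕36=36.

0d2436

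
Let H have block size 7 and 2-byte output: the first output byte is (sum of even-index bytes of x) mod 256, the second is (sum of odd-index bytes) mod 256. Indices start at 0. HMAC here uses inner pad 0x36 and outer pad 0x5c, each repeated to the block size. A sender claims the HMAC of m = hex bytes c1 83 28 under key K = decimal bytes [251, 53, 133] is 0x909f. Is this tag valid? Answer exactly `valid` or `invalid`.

Key decimal bytes [251, 53, 133] = fb 35 85 is 3 bytes ≤ B = 7; zero-pad to 7 bytes: K' = fb 35 85 00 00 00 00.
K' ⊕ ipad = cd 03 b3 36 36 36 36; K' ⊕ opad = a7 69 d9 5c 5c 5c 5c.
Inner hash: even-index sum = 623 mod 256 = 111; odd-index sum = 344 mod 256 = 88 → 6f 58.
Outer hash (recomputed tag): even-index sum = 656 mod 256 = 144; odd-index sum = 400 mod 256 = 144 → 90 90.
Recomputed tag = 9090; claimed = 909f → mismatch.

invalid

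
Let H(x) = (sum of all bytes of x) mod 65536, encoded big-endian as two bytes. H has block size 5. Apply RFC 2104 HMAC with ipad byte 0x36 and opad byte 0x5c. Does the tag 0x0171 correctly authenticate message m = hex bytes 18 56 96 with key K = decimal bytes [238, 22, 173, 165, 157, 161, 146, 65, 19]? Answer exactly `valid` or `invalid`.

Key decimal bytes [238, 22, 173, 165, 157, 161, 146, 65, 19] = ee 16 ad a5 9d a1 92 41 13 is 9 bytes > B = 5, so hash it first: H(key) = 04 7a, then zero-pad to 5 bytes: K' = 04 7a 00 00 00.
K' ⊕ ipad = 32 4c 36 36 36; K' ⊕ opad = 58 26 5c 5c 5c.
Inner hash: sum = 50+76+54+54+54+24+86+150 = 548 → 02 24.
Outer hash (recomputed tag): sum = 88+38+92+92+92+2+36 = 440 → 01 b8.
Recomputed tag = 01b8; claimed = 0171 → mismatch.

invalid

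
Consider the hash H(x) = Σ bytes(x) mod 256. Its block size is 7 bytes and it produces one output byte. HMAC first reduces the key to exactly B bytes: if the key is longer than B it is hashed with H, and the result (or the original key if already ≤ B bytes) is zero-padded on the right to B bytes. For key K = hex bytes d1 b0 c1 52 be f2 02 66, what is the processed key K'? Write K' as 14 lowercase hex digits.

ac000000000000

|K| = 8 > B = 7, so first hash the key.
H(K): sum = 209+176+193+82+190+242+2+102 = 1196; mod 256 = 172 → ac.
Zero-pad H(K) = ac to 7 bytes: K' = ac 00 00 00 00 00 00.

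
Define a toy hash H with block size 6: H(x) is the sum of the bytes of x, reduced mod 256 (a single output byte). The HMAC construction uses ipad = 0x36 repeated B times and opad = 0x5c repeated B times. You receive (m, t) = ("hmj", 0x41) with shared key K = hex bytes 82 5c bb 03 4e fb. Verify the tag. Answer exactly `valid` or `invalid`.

valid

Key hex bytes 82 5c bb 03 4e fb is exactly B = 6 bytes: K' = 82 5c bb 03 4e fb.
K' ⊕ ipad = b4 6a 8d 35 78 cd; K' ⊕ opad = de 00 e7 5f 12 a7.
Inner hash: sum = 180+106+141+53+120+205+104+109+106 = 1124; mod 256 = 100 → 64.
Outer hash (recomputed tag): sum = 222+0+231+95+18+167+100 = 833; mod 256 = 65 → 41.
Recomputed tag = 41; claimed = 41 → match.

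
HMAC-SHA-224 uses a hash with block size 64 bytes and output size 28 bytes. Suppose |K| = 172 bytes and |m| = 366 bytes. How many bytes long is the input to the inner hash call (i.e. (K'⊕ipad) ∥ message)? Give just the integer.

430

Key is 172 > 64 bytes, so it is hashed to 28 bytes then zero-padded to 64: |K'| = 64.
Inner input = (K'⊕ipad) ∥ m → 64 + 366 = 430 bytes.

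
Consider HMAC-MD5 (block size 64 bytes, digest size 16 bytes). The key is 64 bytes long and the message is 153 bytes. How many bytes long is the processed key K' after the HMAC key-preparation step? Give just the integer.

64

Key is 64 ≤ 64 bytes, zero-padded: |K'| = 64.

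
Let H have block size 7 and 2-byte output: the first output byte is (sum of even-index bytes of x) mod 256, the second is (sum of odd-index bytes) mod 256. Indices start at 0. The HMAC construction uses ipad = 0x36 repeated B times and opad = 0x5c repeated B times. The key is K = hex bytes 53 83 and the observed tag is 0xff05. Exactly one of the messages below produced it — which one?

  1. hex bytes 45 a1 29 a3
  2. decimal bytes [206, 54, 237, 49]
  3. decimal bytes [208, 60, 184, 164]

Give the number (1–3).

2

Key hex bytes 53 83 is 2 bytes ≤ B = 7; zero-pad to 7 bytes: K' = 53 83 00 00 00 00 00.
K' ⊕ ipad = 65 b5 36 36 36 36 36; K' ⊕ opad = 0f df 5c 5c 5c 5c 5c.
m1: inner = H(65 b5 36 36 36 36 36 45 a1 29 a3) = 4b 8f; tag = H(0f df 5c 5c 5c 5c 5c 4b 8f) = b2e2
m2: inner = H(65 b5 36 36 36 36 36 ce 36 ed 31) = 6e dc; tag = H(0f df 5c 5c 5c 5c 5c 6e dc) = ff05 ← matches
m3: inner = H(65 b5 36 36 36 36 36 d0 3c b8 a4) = e7 a9; tag = H(0f df 5c 5c 5c 5c 5c e7 a9) = cc7e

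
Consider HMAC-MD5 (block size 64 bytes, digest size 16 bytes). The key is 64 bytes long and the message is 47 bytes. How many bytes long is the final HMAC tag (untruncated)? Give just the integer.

The tag is one MD5 digest: 16 bytes.

16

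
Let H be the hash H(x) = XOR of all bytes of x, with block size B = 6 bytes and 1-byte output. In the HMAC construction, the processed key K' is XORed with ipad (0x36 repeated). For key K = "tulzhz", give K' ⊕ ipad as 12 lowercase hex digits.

42435a4c5e4c

Key "tulzhz" = 74 75 6c 7a 68 7a is exactly B = 6 bytes: K' = 74 75 6c 7a 68 7a.
XOR each byte with 0x36: 74⊕36=42, 75⊕36=43, 6c⊕36=5a, 7a⊕36=4c, 68⊕36=5e, 7a⊕36=4c.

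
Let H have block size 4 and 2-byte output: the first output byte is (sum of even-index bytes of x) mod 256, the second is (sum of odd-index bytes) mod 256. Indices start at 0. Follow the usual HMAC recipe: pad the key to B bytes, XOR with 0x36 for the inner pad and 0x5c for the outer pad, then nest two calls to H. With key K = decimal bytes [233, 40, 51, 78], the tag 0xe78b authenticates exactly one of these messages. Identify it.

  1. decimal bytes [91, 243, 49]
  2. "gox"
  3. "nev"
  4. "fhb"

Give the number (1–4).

2

Key decimal bytes [233, 40, 51, 78] = e9 28 33 4e is exactly B = 4 bytes: K' = e9 28 33 4e.
K' ⊕ ipad = df 1e 05 78; K' ⊕ opad = b5 74 6f 12.
m1: inner = H(df 1e 05 78 5b f3 31) = 70 89; tag = H(b5 74 6f 12 70 89) = 940f
m2: inner = H(df 1e 05 78 67 6f 78) = c3 05; tag = H(b5 74 6f 12 c3 05) = e78b ← matches
m3: inner = H(df 1e 05 78 6e 65 76) = c8 fb; tag = H(b5 74 6f 12 c8 fb) = ec81
m4: inner = H(df 1e 05 78 66 68 62) = ac fe; tag = H(b5 74 6f 12 ac fe) = d084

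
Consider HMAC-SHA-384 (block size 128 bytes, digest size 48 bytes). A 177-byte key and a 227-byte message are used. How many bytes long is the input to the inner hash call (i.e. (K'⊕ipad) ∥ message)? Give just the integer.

355

Key is 177 > 128 bytes, so it is hashed to 48 bytes then zero-padded to 128: |K'| = 128.
Inner input = (K'⊕ipad) ∥ m → 128 + 227 = 355 bytes.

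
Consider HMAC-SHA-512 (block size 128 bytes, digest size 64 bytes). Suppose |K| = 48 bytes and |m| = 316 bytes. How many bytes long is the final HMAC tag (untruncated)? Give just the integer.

64

The tag is one SHA-512 digest: 64 bytes.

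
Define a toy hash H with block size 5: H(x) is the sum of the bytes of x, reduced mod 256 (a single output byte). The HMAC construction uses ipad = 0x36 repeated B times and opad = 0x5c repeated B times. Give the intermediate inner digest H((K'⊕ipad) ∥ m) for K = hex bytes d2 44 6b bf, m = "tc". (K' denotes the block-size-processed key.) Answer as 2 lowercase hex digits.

Key hex bytes d2 44 6b bf is 4 bytes ≤ B = 5; zero-pad to 5 bytes: K' = d2 44 6b bf 00.
K' ⊕ ipad = e4 72 5d 89 36.
Inner input = e4 72 5d 89 36 ∥ 74 63.
Inner hash: sum = 228+114+93+137+54+116+99 = 841; mod 256 = 73 → 49.

49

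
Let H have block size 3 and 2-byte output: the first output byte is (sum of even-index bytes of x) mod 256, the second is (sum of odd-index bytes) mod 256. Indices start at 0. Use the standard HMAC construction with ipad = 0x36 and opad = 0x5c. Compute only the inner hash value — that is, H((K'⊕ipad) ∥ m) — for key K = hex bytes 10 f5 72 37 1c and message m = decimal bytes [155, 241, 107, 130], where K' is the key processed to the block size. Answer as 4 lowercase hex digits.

5120

Key hex bytes 10 f5 72 37 1c is 5 bytes > B = 3, so hash it first: H(key) = 9e 2c, then zero-pad to 3 bytes: K' = 9e 2c 00.
K' ⊕ ipad = a8 1a 36.
Inner input = a8 1a 36 ∥ 9b f1 6b 82.
Inner hash: even-index sum = 593 mod 256 = 81; odd-index sum = 288 mod 256 = 32 → 51 20.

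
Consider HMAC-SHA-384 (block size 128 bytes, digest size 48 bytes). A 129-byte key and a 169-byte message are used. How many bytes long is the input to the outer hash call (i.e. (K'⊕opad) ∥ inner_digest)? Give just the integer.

Key is 129 > 128 bytes, so it is hashed to 48 bytes then zero-padded to 128: |K'| = 128.
Outer input = (K'⊕opad) ∥ H(inner) → 128 + 48 = 176 bytes.

176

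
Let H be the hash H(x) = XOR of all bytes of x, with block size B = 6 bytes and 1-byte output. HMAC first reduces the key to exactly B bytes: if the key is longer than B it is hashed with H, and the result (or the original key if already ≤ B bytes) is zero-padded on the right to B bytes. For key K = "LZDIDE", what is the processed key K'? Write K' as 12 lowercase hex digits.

Key "LZDIDE" = 4c 5a 44 49 44 45 is exactly B = 6 bytes: K' = 4c 5a 44 49 44 45.

4c5a44494445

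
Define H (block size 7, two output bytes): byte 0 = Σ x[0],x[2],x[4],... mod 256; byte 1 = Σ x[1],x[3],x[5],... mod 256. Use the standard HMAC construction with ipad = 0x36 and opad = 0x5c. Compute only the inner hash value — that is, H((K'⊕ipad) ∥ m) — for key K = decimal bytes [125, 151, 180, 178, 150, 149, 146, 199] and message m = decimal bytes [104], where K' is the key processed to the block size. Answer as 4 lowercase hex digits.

1167

Key decimal bytes [125, 151, 180, 178, 150, 149, 146, 199] = 7d 97 b4 b2 96 95 92 c7 is 8 bytes > B = 7, so hash it first: H(key) = 59 a5, then zero-pad to 7 bytes: K' = 59 a5 00 00 00 00 00.
K' ⊕ ipad = 6f 93 36 36 36 36 36.
Inner input = 6f 93 36 36 36 36 36 ∥ 68.
Inner hash: even-index sum = 273 mod 256 = 17; odd-index sum = 359 mod 256 = 103 → 11 67.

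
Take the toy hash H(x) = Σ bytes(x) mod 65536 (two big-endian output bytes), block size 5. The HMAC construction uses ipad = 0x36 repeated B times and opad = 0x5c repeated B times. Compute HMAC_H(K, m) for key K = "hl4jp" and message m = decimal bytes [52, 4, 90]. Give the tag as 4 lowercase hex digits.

021d

Key "hl4jp" = 68 6c 34 6a 70 is exactly B = 5 bytes: K' = 68 6c 34 6a 70.
K' ⊕ ipad = 5e 5a 02 5c 46.  K' ⊕ opad = 34 30 68 36 2c.
Inner input = (K'⊕ipad) ∥ m = 5e 5a 02 5c 46 ∥ 34 04 5a.
Inner hash: sum = 94+90+2+92+70+52+4+90 = 494 → 01 ee.
Outer input = (K'⊕opad) ∥ inner = 34 30 68 36 2c ∥ 01 ee.
Outer hash (tag): sum = 52+48+104+54+44+1+238 = 541 → 02 1d.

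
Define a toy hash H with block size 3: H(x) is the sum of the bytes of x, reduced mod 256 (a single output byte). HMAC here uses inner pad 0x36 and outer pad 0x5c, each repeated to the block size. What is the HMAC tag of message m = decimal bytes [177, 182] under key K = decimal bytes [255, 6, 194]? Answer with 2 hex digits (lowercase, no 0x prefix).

Key decimal bytes [255, 6, 194] = ff 06 c2 is exactly B = 3 bytes: K' = ff 06 c2.
K' ⊕ ipad = c9 30 f4.  K' ⊕ opad = a3 5a 9e.
Inner input = (K'⊕ipad) ∥ m = c9 30 f4 ∥ b1 b6.
Inner hash: sum = 201+48+244+177+182 = 852; mod 256 = 84 → 54.
Outer input = (K'⊕opad) ∥ inner = a3 5a 9e ∥ 54.
Outer hash (tag): sum = 163+90+158+84 = 495; mod 256 = 239 → ef.

ef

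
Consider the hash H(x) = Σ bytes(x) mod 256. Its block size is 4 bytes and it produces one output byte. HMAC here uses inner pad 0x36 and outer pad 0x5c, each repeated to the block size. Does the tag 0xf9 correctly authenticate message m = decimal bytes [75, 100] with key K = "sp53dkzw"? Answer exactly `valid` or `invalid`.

Key "sp53dkzw" = 73 70 35 33 64 6b 7a 77 is 8 bytes > B = 4, so hash it first: H(key) = 0b, then zero-pad to 4 bytes: K' = 0b 00 00 00.
K' ⊕ ipad = 3d 36 36 36; K' ⊕ opad = 57 5c 5c 5c.
Inner hash: sum = 61+54+54+54+75+100 = 398; mod 256 = 142 → 8e.
Outer hash (recomputed tag): sum = 87+92+92+92+142 = 505; mod 256 = 249 → f9.
Recomputed tag = f9; claimed = f9 → match.

valid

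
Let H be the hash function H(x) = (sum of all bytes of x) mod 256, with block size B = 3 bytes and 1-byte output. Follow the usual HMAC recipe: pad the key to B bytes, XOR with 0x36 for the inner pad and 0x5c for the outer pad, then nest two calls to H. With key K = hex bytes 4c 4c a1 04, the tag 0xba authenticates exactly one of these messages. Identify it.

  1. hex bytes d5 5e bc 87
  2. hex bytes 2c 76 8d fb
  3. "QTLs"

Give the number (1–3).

2

Key hex bytes 4c 4c a1 04 is 4 bytes > B = 3, so hash it first: H(key) = 3d, then zero-pad to 3 bytes: K' = 3d 00 00.
K' ⊕ ipad = 0b 36 36; K' ⊕ opad = 61 5c 5c.
m1: inner = H(0b 36 36 d5 5e bc 87) = ed; tag = H(61 5c 5c ed) = 06
m2: inner = H(0b 36 36 2c 76 8d fb) = a1; tag = H(61 5c 5c a1) = ba ← matches
m3: inner = H(0b 36 36 51 54 4c 73) = db; tag = H(61 5c 5c db) = f4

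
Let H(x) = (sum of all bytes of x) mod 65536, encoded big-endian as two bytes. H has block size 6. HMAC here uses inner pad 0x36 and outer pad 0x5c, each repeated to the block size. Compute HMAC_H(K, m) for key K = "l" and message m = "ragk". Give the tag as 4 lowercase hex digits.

Key "l" = 6c is 1 byte ≤ B = 6; zero-pad to 6 bytes: K' = 6c 00 00 00 00 00.
K' ⊕ ipad = 5a 36 36 36 36 36.  K' ⊕ opad = 30 5c 5c 5c 5c 5c.
Inner input = (K'⊕ipad) ∥ m = 5a 36 36 36 36 36 ∥ 72 61 67 6b.
Inner hash: sum = 90+54+54+54+54+54+114+97+103+107 = 781 → 03 0d.
Outer input = (K'⊕opad) ∥ inner = 30 5c 5c 5c 5c 5c ∥ 03 0d.
Outer hash (tag): sum = 48+92+92+92+92+92+3+13 = 524 → 02 0c.

020c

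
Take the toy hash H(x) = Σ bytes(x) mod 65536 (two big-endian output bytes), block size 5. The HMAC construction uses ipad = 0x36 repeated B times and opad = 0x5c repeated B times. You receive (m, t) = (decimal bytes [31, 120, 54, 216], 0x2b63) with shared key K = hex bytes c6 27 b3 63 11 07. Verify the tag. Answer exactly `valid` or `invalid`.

Key hex bytes c6 27 b3 63 11 07 is 6 bytes > B = 5, so hash it first: H(key) = 02 1b, then zero-pad to 5 bytes: K' = 02 1b 00 00 00.
K' ⊕ ipad = 34 2d 36 36 36; K' ⊕ opad = 5e 47 5c 5c 5c.
Inner hash: sum = 52+45+54+54+54+31+120+54+216 = 680 → 02 a8.
Outer hash (recomputed tag): sum = 94+71+92+92+92+2+168 = 611 → 02 63.
Recomputed tag = 0263; claimed = 2b63 → mismatch.

invalid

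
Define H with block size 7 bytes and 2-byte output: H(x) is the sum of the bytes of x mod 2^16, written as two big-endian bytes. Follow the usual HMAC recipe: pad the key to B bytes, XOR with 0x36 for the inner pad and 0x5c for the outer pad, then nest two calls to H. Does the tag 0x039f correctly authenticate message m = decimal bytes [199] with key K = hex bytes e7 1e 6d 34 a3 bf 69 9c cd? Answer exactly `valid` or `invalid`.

valid

Key hex bytes e7 1e 6d 34 a3 bf 69 9c cd is 9 bytes > B = 7, so hash it first: H(key) = 04 da, then zero-pad to 7 bytes: K' = 04 da 00 00 00 00 00.
K' ⊕ ipad = 32 ec 36 36 36 36 36; K' ⊕ opad = 58 86 5c 5c 5c 5c 5c.
Inner hash: sum = 50+236+54+54+54+54+54+199 = 755 → 02 f3.
Outer hash (recomputed tag): sum = 88+134+92+92+92+92+92+2+243 = 927 → 03 9f.
Recomputed tag = 039f; claimed = 039f → match.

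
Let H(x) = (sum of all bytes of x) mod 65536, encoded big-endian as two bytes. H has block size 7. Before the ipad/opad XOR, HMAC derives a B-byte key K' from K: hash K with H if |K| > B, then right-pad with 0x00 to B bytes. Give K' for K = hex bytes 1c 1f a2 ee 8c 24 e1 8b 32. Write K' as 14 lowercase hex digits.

04190000000000

|K| = 9 > B = 7, so first hash the key.
H(K): sum = 28+31+162+238+140+36+225+139+50 = 1049 → 04 19.
Zero-pad H(K) = 04 19 to 7 bytes: K' = 04 19 00 00 00 00 00.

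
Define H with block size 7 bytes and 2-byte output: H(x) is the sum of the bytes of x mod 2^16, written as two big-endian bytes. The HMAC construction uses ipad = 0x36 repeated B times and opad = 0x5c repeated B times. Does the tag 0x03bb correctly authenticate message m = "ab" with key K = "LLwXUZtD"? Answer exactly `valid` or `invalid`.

Key "LLwXUZtD" = 4c 4c 77 58 55 5a 74 44 is 8 bytes > B = 7, so hash it first: H(key) = 02 ce, then zero-pad to 7 bytes: K' = 02 ce 00 00 00 00 00.
K' ⊕ ipad = 34 f8 36 36 36 36 36; K' ⊕ opad = 5e 92 5c 5c 5c 5c 5c.
Inner hash: sum = 52+248+54+54+54+54+54+97+98 = 765 → 02 fd.
Outer hash (recomputed tag): sum = 94+146+92+92+92+92+92+2+253 = 955 → 03 bb.
Recomputed tag = 03bb; claimed = 03bb → match.

valid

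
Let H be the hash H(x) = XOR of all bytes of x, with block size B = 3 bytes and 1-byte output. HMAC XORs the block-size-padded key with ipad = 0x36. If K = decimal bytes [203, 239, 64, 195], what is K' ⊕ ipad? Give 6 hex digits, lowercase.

913636

Key decimal bytes [203, 239, 64, 195] = cb ef 40 c3 is 4 bytes > B = 3, so hash it first: H(key) = a7, then zero-pad to 3 bytes: K' = a7 00 00.
XOR each byte with 0x36: a7⊕36=91, 00⊕36=36, 00⊕36=36.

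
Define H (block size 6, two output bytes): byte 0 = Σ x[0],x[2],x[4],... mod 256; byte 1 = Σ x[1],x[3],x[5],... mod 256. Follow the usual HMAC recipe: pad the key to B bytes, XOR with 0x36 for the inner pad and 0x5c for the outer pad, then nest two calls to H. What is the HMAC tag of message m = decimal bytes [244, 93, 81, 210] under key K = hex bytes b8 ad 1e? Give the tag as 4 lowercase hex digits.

b3df

Key hex bytes b8 ad 1e is 3 bytes ≤ B = 6; zero-pad to 6 bytes: K' = b8 ad 1e 00 00 00.
K' ⊕ ipad = 8e 9b 28 36 36 36.  K' ⊕ opad = e4 f1 42 5c 5c 5c.
Inner input = (K'⊕ipad) ∥ m = 8e 9b 28 36 36 36 ∥ f4 5d 51 d2.
Inner hash: even-index sum = 561 mod 256 = 49; odd-index sum = 566 mod 256 = 54 → 31 36.
Outer input = (K'⊕opad) ∥ inner = e4 f1 42 5c 5c 5c ∥ 31 36.
Outer hash (tag): even-index sum = 435 mod 256 = 179; odd-index sum = 479 mod 256 = 223 → b3 df.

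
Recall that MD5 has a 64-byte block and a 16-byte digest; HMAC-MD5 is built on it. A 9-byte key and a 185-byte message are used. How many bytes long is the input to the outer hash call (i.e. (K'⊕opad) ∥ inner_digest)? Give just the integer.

80

Key is 9 ≤ 64 bytes, zero-padded: |K'| = 64.
Outer input = (K'⊕opad) ∥ H(inner) → 64 + 16 = 80 bytes.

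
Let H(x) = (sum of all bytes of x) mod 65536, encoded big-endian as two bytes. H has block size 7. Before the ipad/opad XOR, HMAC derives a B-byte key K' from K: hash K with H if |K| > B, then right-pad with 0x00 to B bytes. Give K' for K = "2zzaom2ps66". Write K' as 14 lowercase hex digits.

|K| = 11 > B = 7, so first hash the key.
H(K): sum = 50+122+122+97+111+109+50+112+115+54+54 = 996 → 03 e4.
Zero-pad H(K) = 03 e4 to 7 bytes: K' = 03 e4 00 00 00 00 00.

03e40000000000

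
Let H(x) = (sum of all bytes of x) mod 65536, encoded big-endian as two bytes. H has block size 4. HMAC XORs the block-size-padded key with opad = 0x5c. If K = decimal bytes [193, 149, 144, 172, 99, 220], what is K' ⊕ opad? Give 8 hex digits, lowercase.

Key decimal bytes [193, 149, 144, 172, 99, 220] = c1 95 90 ac 63 dc is 6 bytes > B = 4, so hash it first: H(key) = 03 d1, then zero-pad to 4 bytes: K' = 03 d1 00 00.
XOR each byte with 0x5c: 03⊕5c=5f, d1⊕5c=8d, 00⊕5c=5c, 00⊕5c=5c.

5f8d5c5c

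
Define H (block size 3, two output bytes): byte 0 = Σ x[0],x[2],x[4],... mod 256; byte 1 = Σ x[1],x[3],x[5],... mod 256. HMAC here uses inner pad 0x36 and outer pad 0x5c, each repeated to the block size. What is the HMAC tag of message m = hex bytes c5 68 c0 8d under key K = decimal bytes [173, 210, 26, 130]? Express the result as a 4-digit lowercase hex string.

de24

Key decimal bytes [173, 210, 26, 130] = ad d2 1a 82 is 4 bytes > B = 3, so hash it first: H(key) = c7 54, then zero-pad to 3 bytes: K' = c7 54 00.
K' ⊕ ipad = f1 62 36.  K' ⊕ opad = 9b 08 5c.
Inner input = (K'⊕ipad) ∥ m = f1 62 36 ∥ c5 68 c0 8d.
Inner hash: even-index sum = 540 mod 256 = 28; odd-index sum = 487 mod 256 = 231 → 1c e7.
Outer input = (K'⊕opad) ∥ inner = 9b 08 5c ∥ 1c e7.
Outer hash (tag): even-index sum = 478 mod 256 = 222; odd-index sum = 36 mod 256 = 36 → de 24.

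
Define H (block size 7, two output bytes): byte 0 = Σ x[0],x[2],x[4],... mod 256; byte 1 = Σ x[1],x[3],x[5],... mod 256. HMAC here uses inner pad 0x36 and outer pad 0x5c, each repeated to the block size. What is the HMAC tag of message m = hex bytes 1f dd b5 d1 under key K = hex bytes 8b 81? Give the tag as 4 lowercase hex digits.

e2a2

Key hex bytes 8b 81 is 2 bytes ≤ B = 7; zero-pad to 7 bytes: K' = 8b 81 00 00 00 00 00.
K' ⊕ ipad = bd b7 36 36 36 36 36.  K' ⊕ opad = d7 dd 5c 5c 5c 5c 5c.
Inner input = (K'⊕ipad) ∥ m = bd b7 36 36 36 36 36 ∥ 1f dd b5 d1.
Inner hash: even-index sum = 781 mod 256 = 13; odd-index sum = 503 mod 256 = 247 → 0d f7.
Outer input = (K'⊕opad) ∥ inner = d7 dd 5c 5c 5c 5c 5c ∥ 0d f7.
Outer hash (tag): even-index sum = 738 mod 256 = 226; odd-index sum = 418 mod 256 = 162 → e2 a2.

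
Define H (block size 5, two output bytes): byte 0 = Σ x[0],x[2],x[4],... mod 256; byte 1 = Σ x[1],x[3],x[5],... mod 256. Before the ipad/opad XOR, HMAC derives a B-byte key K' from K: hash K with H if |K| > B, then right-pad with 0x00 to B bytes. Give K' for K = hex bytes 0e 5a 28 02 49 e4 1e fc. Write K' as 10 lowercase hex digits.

|K| = 8 > B = 5, so first hash the key.
H(K): even-index sum = 157 mod 256 = 157; odd-index sum = 572 mod 256 = 60 → 9d 3c.
Zero-pad H(K) = 9d 3c to 5 bytes: K' = 9d 3c 00 00 00.

9d3c000000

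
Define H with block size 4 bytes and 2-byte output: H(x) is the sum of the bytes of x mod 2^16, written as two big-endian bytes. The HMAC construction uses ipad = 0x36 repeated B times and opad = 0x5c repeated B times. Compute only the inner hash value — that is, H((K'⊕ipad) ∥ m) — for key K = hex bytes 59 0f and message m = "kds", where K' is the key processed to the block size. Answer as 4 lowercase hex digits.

Key hex bytes 59 0f is 2 bytes ≤ B = 4; zero-pad to 4 bytes: K' = 59 0f 00 00.
K' ⊕ ipad = 6f 39 36 36.
Inner input = 6f 39 36 36 ∥ 6b 64 73.
Inner hash: sum = 111+57+54+54+107+100+115 = 598 → 02 56.

0256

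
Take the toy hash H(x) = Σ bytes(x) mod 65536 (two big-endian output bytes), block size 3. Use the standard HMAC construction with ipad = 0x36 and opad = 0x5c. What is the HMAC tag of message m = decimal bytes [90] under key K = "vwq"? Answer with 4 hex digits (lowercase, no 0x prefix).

00a5

Key "vwq" = 76 77 71 is exactly B = 3 bytes: K' = 76 77 71.
K' ⊕ ipad = 40 41 47.  K' ⊕ opad = 2a 2b 2d.
Inner input = (K'⊕ipad) ∥ m = 40 41 47 ∥ 5a.
Inner hash: sum = 64+65+71+90 = 290 → 01 22.
Outer input = (K'⊕opad) ∥ inner = 2a 2b 2d ∥ 01 22.
Outer hash (tag): sum = 42+43+45+1+34 = 165 → 00 a5.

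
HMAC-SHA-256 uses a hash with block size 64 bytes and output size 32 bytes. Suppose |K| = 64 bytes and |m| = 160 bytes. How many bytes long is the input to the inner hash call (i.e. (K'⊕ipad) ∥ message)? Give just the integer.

Key is 64 ≤ 64 bytes, zero-padded: |K'| = 64.
Inner input = (K'⊕ipad) ∥ m → 64 + 160 = 224 bytes.

224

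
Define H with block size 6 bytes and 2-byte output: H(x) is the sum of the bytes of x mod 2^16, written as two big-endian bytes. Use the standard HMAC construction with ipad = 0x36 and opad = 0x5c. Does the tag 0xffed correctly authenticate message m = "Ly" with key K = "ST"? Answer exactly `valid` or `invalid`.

Key "ST" = 53 54 is 2 bytes ≤ B = 6; zero-pad to 6 bytes: K' = 53 54 00 00 00 00.
K' ⊕ ipad = 65 62 36 36 36 36; K' ⊕ opad = 0f 08 5c 5c 5c 5c.
Inner hash: sum = 101+98+54+54+54+54+76+121 = 612 → 02 64.
Outer hash (recomputed tag): sum = 15+8+92+92+92+92+2+100 = 493 → 01 ed.
Recomputed tag = 01ed; claimed = ffed → mismatch.

invalid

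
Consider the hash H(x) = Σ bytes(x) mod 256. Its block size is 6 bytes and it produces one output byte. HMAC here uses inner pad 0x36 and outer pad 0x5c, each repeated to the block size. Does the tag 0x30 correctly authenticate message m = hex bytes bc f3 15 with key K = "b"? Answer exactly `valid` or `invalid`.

Key "b" = 62 is 1 byte ≤ B = 6; zero-pad to 6 bytes: K' = 62 00 00 00 00 00.
K' ⊕ ipad = 54 36 36 36 36 36; K' ⊕ opad = 3e 5c 5c 5c 5c 5c.
Inner hash: sum = 84+54+54+54+54+54+188+243+21 = 806; mod 256 = 38 → 26.
Outer hash (recomputed tag): sum = 62+92+92+92+92+92+38 = 560; mod 256 = 48 → 30.
Recomputed tag = 30; claimed = 30 → match.

valid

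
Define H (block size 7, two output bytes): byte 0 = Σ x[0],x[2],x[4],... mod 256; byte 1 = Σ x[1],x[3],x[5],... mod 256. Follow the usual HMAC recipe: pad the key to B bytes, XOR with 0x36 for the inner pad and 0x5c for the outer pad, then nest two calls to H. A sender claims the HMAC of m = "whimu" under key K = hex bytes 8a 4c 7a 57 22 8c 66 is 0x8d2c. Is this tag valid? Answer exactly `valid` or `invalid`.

invalid

Key hex bytes 8a 4c 7a 57 22 8c 66 is exactly B = 7 bytes: K' = 8a 4c 7a 57 22 8c 66.
K' ⊕ ipad = bc 7a 4c 61 14 ba 50; K' ⊕ opad = d6 10 26 0b 7e d0 3a.
Inner hash: even-index sum = 577 mod 256 = 65; odd-index sum = 746 mod 256 = 234 → 41 ea.
Outer hash (recomputed tag): even-index sum = 670 mod 256 = 158; odd-index sum = 300 mod 256 = 44 → 9e 2c.
Recomputed tag = 9e2c; claimed = 8d2c → mismatch.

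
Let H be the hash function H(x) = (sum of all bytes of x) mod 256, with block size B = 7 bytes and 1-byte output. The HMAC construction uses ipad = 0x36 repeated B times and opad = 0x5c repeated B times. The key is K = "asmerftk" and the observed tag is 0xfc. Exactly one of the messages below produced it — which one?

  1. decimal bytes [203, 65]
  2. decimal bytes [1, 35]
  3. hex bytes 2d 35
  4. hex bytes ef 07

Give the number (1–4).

Key "asmerftk" = 61 73 6d 65 72 66 74 6b is 8 bytes > B = 7, so hash it first: H(key) = 5d, then zero-pad to 7 bytes: K' = 5d 00 00 00 00 00 00.
K' ⊕ ipad = 6b 36 36 36 36 36 36; K' ⊕ opad = 01 5c 5c 5c 5c 5c 5c.
m1: inner = H(6b 36 36 36 36 36 36 cb 41) = bb; tag = H(01 5c 5c 5c 5c 5c 5c bb) = e4
m2: inner = H(6b 36 36 36 36 36 36 01 23) = d3; tag = H(01 5c 5c 5c 5c 5c 5c d3) = fc ← matches
m3: inner = H(6b 36 36 36 36 36 36 2d 35) = 11; tag = H(01 5c 5c 5c 5c 5c 5c 11) = 3a
m4: inner = H(6b 36 36 36 36 36 36 ef 07) = a5; tag = H(01 5c 5c 5c 5c 5c 5c a5) = ce

2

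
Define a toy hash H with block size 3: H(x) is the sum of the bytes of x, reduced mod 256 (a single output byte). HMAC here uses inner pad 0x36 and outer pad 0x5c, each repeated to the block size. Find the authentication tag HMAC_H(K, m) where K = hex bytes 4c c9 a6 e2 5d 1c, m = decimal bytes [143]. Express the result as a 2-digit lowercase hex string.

1d

Key hex bytes 4c c9 a6 e2 5d 1c is 6 bytes > B = 3, so hash it first: H(key) = 16, then zero-pad to 3 bytes: K' = 16 00 00.
K' ⊕ ipad = 20 36 36.  K' ⊕ opad = 4a 5c 5c.
Inner input = (K'⊕ipad) ∥ m = 20 36 36 ∥ 8f.
Inner hash: sum = 32+54+54+143 = 283; mod 256 = 27 → 1b.
Outer input = (K'⊕opad) ∥ inner = 4a 5c 5c ∥ 1b.
Outer hash (tag): sum = 74+92+92+27 = 285; mod 256 = 29 → 1d.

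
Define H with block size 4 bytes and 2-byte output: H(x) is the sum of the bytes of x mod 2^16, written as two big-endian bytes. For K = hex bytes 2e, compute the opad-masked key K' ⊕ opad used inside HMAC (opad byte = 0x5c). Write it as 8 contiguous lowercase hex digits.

Key hex bytes 2e is 1 byte ≤ B = 4; zero-pad to 4 bytes: K' = 2e 00 00 00.
XOR each byte with 0x5c: 2e⊕5c=72, 00⊕5c=5c, 00⊕5c=5c, 00⊕5c=5c.

725c5c5c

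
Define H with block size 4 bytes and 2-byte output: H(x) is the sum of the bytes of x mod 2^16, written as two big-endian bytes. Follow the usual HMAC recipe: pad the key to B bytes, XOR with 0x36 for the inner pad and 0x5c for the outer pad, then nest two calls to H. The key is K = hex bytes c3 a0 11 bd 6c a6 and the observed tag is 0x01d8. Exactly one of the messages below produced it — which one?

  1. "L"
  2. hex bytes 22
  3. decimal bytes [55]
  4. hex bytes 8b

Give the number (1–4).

4

Key hex bytes c3 a0 11 bd 6c a6 is 6 bytes > B = 4, so hash it first: H(key) = 03 43, then zero-pad to 4 bytes: K' = 03 43 00 00.
K' ⊕ ipad = 35 75 36 36; K' ⊕ opad = 5f 1f 5c 5c.
m1: inner = H(35 75 36 36 4c) = 01 62; tag = H(5f 1f 5c 5c 01 62) = 0199
m2: inner = H(35 75 36 36 22) = 01 38; tag = H(5f 1f 5c 5c 01 38) = 016f
m3: inner = H(35 75 36 36 37) = 01 4d; tag = H(5f 1f 5c 5c 01 4d) = 0184
m4: inner = H(35 75 36 36 8b) = 01 a1; tag = H(5f 1f 5c 5c 01 a1) = 01d8 ← matches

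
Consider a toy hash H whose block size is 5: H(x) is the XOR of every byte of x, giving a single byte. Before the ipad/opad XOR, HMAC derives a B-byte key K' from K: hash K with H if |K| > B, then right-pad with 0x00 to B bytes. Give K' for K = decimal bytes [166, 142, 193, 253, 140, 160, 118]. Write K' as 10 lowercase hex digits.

4e00000000

|K| = 7 > B = 5, so first hash the key.
H(K): XOR a6⊕8e⊕c1⊕fd⊕8c⊕a0⊕76 = 4e.
Zero-pad H(K) = 4e to 5 bytes: K' = 4e 00 00 00 00.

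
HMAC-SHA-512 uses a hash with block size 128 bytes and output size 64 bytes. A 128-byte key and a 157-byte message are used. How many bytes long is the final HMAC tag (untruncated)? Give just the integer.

64

The tag is one SHA-512 digest: 64 bytes.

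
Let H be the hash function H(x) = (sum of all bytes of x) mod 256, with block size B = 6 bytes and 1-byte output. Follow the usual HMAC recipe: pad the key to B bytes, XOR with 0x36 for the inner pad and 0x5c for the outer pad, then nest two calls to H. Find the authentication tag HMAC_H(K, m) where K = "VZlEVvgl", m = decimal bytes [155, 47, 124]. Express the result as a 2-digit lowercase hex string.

Key "VZlEVvgl" = 56 5a 6c 45 56 76 67 6c is 8 bytes > B = 6, so hash it first: H(key) = 00, then zero-pad to 6 bytes: K' = 00 00 00 00 00 00.
K' ⊕ ipad = 36 36 36 36 36 36.  K' ⊕ opad = 5c 5c 5c 5c 5c 5c.
Inner input = (K'⊕ipad) ∥ m = 36 36 36 36 36 36 ∥ 9b 2f 7c.
Inner hash: sum = 54+54+54+54+54+54+155+47+124 = 650; mod 256 = 138 → 8a.
Outer input = (K'⊕opad) ∥ inner = 5c 5c 5c 5c 5c 5c ∥ 8a.
Outer hash (tag): sum = 92+92+92+92+92+92+138 = 690; mod 256 = 178 → b2.

b2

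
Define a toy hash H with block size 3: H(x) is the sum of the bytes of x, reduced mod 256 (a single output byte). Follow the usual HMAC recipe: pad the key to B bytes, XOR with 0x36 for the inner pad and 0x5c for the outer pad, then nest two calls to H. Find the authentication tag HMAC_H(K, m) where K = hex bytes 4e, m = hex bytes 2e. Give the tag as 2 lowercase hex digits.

Key hex bytes 4e is 1 byte ≤ B = 3; zero-pad to 3 bytes: K' = 4e 00 00.
K' ⊕ ipad = 78 36 36.  K' ⊕ opad = 12 5c 5c.
Inner input = (K'⊕ipad) ∥ m = 78 36 36 ∥ 2e.
Inner hash: sum = 120+54+54+46 = 274; mod 256 = 18 → 12.
Outer input = (K'⊕opad) ∥ inner = 12 5c 5c ∥ 12.
Outer hash (tag): sum = 18+92+92+18 = 220 → dc.

dc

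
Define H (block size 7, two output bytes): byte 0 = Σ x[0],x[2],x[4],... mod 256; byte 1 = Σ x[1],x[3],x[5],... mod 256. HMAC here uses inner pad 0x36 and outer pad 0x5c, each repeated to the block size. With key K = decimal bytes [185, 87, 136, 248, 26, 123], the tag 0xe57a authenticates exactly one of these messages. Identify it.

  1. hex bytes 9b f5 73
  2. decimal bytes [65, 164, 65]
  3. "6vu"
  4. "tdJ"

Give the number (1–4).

1

Key decimal bytes [185, 87, 136, 248, 26, 123] = b9 57 88 f8 1a 7b is 6 bytes ≤ B = 7; zero-pad to 7 bytes: K' = b9 57 88 f8 1a 7b 00.
K' ⊕ ipad = 8f 61 be ce 2c 4d 36; K' ⊕ opad = e5 0b d4 a4 46 27 5c.
m1: inner = H(8f 61 be ce 2c 4d 36 9b f5 73) = a4 8a; tag = H(e5 0b d4 a4 46 27 5c a4 8a) = e57a ← matches
m2: inner = H(8f 61 be ce 2c 4d 36 41 a4 41) = 53 fe; tag = H(e5 0b d4 a4 46 27 5c 53 fe) = 5929
m3: inner = H(8f 61 be ce 2c 4d 36 36 76 75) = 25 27; tag = H(e5 0b d4 a4 46 27 5c 25 27) = 82fb
m4: inner = H(8f 61 be ce 2c 4d 36 74 64 4a) = 13 3a; tag = H(e5 0b d4 a4 46 27 5c 13 3a) = 95e9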